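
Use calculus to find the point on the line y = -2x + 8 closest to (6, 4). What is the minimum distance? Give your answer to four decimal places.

3.5777

Minimize D(x)^2 = (x - 6)^2 + (-2x + 4)^2.
d/dx[D^2] = 2(x - 6) + 2·(-2)·(-2x + 4) = 0 ⇒ x = 14/5.
Then y = 12/5 and the distance is √(64/5) ≈ 3.5777.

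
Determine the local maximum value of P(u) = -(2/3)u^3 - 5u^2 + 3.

3

P'(u) = -2u^2 - 10u. Setting P'(u) = 0 gives u ∈ {-5, 0}.
Second-derivative test with P''(u) = -4u - 10: P''(-5) = 10 > 0 ⇒ local minimum; P''(0) = -10 < 0 ⇒ local maximum.
So the local maximum value is P(0) = 3.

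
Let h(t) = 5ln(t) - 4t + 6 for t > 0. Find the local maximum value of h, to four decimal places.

h'(t) = 5/t − 4 = 0 gives t = 5/4.
h''(t) = -5/t², which is negative for t > 0, so this is a local maximum.
h(5/4) = 5·ln(5/4) - 5 + 6 ≈ 2.1157.

2.1157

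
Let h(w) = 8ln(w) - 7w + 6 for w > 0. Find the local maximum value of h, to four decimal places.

h'(w) = 8/w − 7 = 0 gives w = 8/7.
h''(w) = -8/w², which is negative for w > 0, so this is a local maximum.
h(8/7) = 8·ln(8/7) - 8 + 6 ≈ -0.9317.

-0.9317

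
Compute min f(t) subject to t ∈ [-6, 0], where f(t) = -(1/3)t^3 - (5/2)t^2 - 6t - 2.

-2

Differentiating, f'(t) = -t^2 - 5t - 6; which vanishes at t = -3 and t = -2.
Candidates: f(-6) = 16, f(-3) = 5/2, f(-2) = 8/3, f(0) = -2.
The minimum over the interval is -2, attained at t = 0.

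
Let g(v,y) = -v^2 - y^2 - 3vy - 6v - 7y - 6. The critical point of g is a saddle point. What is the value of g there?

11/5

∂g/∂v = -2v - 3y - 6 = 0 and ∂g/∂y = -3v - 2y - 7 = 0, so (v, y) = (-9/5, -4/5).
The Hessian has g_{vv} = -2, g_{yy} = -2, g_{vy} = -3, giving D = -5 < 0, so the point is a saddle point.
g(-9/5, -4/5) = 11/5.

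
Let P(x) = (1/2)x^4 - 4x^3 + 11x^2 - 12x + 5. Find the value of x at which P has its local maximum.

P'(x) = 2x^3 - 12x^2 + 22x - 12 = 0 at x = 1, 2, 3.
Since P''(x) = 6x^2 - 24x + 22, we get P''(1) = 4 > 0 ⇒ local minimum; P''(2) = -2 < 0 ⇒ local maximum; P''(3) = 4 > 0 ⇒ local minimum.
So the local maximum value is P(2) = 1.

2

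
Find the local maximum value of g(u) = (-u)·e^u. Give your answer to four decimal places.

0.3679

g'(u) = (-1)·e^u + (-u)·1·e^u = (-u - 1)·e^u. Since e^u > 0, the only critical point is u = -1.
g''(-1) has the same sign as -1 < 0, so this is a local maximum.
g(-1) = (1)·e^(-1) ≈ 0.3679.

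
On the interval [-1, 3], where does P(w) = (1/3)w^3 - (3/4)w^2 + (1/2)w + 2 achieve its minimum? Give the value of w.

-1

The derivative is w^2 - (3/2)w + 1/2, which vanishes at w = 1/2 and w = 1.
Candidates: P(-1) = 5/12,  P(1/2) = 101/48,  P(1) = 25/12,  P(3) = 23/4.
Hence the absolute minimum is 5/12 at w = -1.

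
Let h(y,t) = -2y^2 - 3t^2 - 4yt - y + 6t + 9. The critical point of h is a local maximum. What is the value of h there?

∂h/∂y = -4y - 4t - 1 = 0 and ∂h/∂t = -4y - 6t + 6 = 0, so (y, t) = (-15/4, 7/2).
The Hessian has h_{yy} = -4, h_{tt} = -6, h_{yt} = -4, giving D = 8 > 0 with h_{yy} < 0, so the point is a local maximum.
h(-15/4, 7/2) = 171/8.

171/8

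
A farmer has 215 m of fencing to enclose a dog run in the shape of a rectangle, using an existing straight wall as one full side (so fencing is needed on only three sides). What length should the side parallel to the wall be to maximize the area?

215/2

Let the sides perpendicular to the wall have length x and the parallel side y, so 2x + y = 215 and the area is A = xy = x(215 − 2x).
A'(x) = 215 − 4x = 0 gives x = 215/4, and A''(x) = −4 < 0 confirms a maximum.
Then y = 215 − 2·215/4 = 215/2 and A = 46225/8.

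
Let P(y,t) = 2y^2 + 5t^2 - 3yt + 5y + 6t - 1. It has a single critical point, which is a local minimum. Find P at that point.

∂P/∂y = 4y - 3t + 5 = 0 and ∂P/∂t = -3y + 10t + 6 = 0, so (y, t) = (-68/31, -39/31).
The Hessian has P_{yy} = 4, P_{tt} = 10, P_{yt} = -3, giving D = 31 > 0 with P_{yy} > 0, so the point is a local minimum.
P(-68/31, -39/31) = -318/31.

-318/31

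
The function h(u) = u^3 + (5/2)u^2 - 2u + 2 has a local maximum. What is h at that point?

h'(u) = 3u^2 + 5u - 2. Setting h'(u) = 0 gives u ∈ {-2, 1/3}.
Since h''(u) = 6u + 5, we get h''(-2) = -7 < 0 ⇒ local maximum; h''(1/3) = 7 > 0 ⇒ local minimum.
Thus h has its local maximum at u = -2, with value 8.

8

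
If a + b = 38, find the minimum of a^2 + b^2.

With a + b = 38, a^2 + b^2 = a^2 + (38 − a)^2.
The derivative 2a − 2(38 − a) = 4a − 76 vanishes at a = 19; second derivative 4 > 0, a minimum.
The minimum is 2·(19)^2 = 722.

722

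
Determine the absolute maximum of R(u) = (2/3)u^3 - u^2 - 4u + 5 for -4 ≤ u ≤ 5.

130/3

The derivative is 2u^2 - 2u - 4, which vanishes at u = -1 and u = 2.
Candidates: R(-4) = -113/3,  R(-1) = 22/3,  R(2) = -5/3,  R(5) = 130/3.
So the maximum is R(5) = 130/3.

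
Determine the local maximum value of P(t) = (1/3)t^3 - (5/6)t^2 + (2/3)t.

14/81

P'(t) = t^2 - (5/3)t + 2/3 = 0 at t = 2/3, 1.
Second-derivative test with P''(t) = 2t - 5/3: P''(2/3) = -1/3 < 0 ⇒ local maximum; P''(1) = 1/3 > 0 ⇒ local minimum.
Thus P has its local maximum at t = 2/3, with value 14/81.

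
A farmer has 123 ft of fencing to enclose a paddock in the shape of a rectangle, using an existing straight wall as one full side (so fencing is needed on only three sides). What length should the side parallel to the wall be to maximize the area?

123/2

Let the sides perpendicular to the wall have length x and the parallel side y, so 2x + y = 123 and the area is A = xy = x(123 − 2x).
A'(x) = 123 − 4x = 0 gives x = 123/4, and A''(x) = −4 < 0 confirms a maximum.
Then y = 123 − 2·123/4 = 123/2 and A = 15129/8.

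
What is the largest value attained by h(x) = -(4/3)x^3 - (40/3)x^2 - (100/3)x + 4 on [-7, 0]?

The derivative is -4x^2 - (80/3)x - 100/3, which vanishes at x = -5 and x = -5/3.
Candidates: h(-7) = 124/3, h(-5) = 4, h(-5/3) = 2324/81, h(0) = 4.
Hence the absolute maximum is 124/3 at x = -7.

124/3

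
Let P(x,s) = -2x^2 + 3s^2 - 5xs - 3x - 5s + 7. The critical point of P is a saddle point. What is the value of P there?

∂P/∂x = -4x - 5s - 3 = 0 and ∂P/∂s = -5x + 6s - 5 = 0, so (x, s) = (-43/49, 5/49).
The Hessian has P_{xx} = -4, P_{ss} = 6, P_{xs} = -5, giving D = -49 < 0, so the point is a saddle point.
P(-43/49, 5/49) = 395/49.

395/49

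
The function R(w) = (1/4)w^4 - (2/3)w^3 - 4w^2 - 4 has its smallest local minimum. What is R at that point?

-140/3

R'(w) = w^3 - 2w^2 - 8w = 0 at w = -2, 0, 4.
Second-derivative test with R''(w) = 3w^2 - 4w - 8: R''(-2) = 12 > 0 ⇒ local minimum; R''(0) = -8 < 0 ⇒ local maximum; R''(4) = 24 > 0 ⇒ local minimum.
Thus R has its smallest local minimum at w = 4, with value -140/3.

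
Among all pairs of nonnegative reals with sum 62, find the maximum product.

With x + y = 62, the product is P(x) = x(62 − x).
P'(x) = 62 − 2x = 0 gives x = 31; P'' = −2 < 0, so this is the maximum.
P = 31·31 = 961.

961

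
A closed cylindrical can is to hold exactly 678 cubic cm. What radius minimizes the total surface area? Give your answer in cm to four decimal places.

4.7608

With radius r and height h, πr²h = 678 so h = 678/(πr²), and S(r) = 2πr² + 2πrh = 2πr² + 2·678/r.
S'(r) = 4πr − 2·678/r² = 0 ⇒ r³ = 678/(2π), so r ≈ 4.7608 and h = 2r ≈ 9.5217.
S''(r) = 4π + 4·678/r³ > 0, so this is the minimum; S ≈ 427.2358.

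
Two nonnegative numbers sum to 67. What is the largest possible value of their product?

With x + y = 67, the product is P(x) = x(67 − x).
P'(x) = 67 − 2x = 0 gives x = 67/2; P'' = −2 < 0, so this is the maximum.
P = 67/2·67/2 = 4489/4.

4489/4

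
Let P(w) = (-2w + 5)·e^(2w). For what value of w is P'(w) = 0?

P'(w) = (-2)·e^(2w) + (-2w + 5)·2·e^(2w) = (-4w + 8)·e^(2w). Since e^(2w) > 0, the only critical point is w = 2.
P''(2) has the same sign as -4 < 0, so this is a local maximum.
P(2) = (1)·e^(4) ≈ 54.5982.

2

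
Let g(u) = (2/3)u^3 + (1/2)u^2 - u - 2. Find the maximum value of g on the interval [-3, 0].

Differentiating, g'(u) = 2u^2 + u - 1; whose only zero in [-3, 0] is u = -1.
Evaluating at the critical points and endpoints: g(-3) = -25/2,  g(-1) = -7/6,  g(0) = -2.
So the maximum is g(-1) = -7/6.

-7/6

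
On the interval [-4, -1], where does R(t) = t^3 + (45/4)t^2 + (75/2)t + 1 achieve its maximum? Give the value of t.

-1

The derivative is 3t^2 + (45/2)t + 75/2, whose only zero in [-4, -1] is t = -5/2.
Candidates: R(-4) = -33; R(-5/2) = -609/16; R(-1) = -105/4.
Hence the absolute maximum is -105/4 at t = -1.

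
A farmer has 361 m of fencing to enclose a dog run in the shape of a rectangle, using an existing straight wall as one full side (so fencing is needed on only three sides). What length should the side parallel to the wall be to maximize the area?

Let the sides perpendicular to the wall have length x and the parallel side y, so 2x + y = 361 and the area is A = xy = x(361 − 2x).
A'(x) = 361 − 4x = 0 gives x = 361/4, and A''(x) = −4 < 0 confirms a maximum.
Then y = 361 − 2·361/4 = 361/2 and A = 130321/8.

361/2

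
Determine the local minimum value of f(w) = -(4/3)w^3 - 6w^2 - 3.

f'(w) = -4w^2 - 12w. Setting f'(w) = 0 gives w ∈ {-3, 0}.
f''(w) = -8w - 12. f''(-3) = 12 > 0 ⇒ local minimum; f''(0) = -12 < 0 ⇒ local maximum.
Thus f has its local minimum at w = -3, with value -21.

-21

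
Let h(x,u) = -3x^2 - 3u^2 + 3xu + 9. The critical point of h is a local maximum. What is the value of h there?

∂h/∂x = -6x + 3u = 0 and ∂h/∂u = 3x - 6u = 0, so (x, u) = (0, 0).
The Hessian has h_{xx} = -6, h_{uu} = -6, h_{xu} = 3, giving D = 27 > 0 with h_{xx} < 0, so the point is a local maximum.
h(0, 0) = 9.

9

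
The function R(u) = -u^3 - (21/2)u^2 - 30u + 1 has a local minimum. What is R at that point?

Critical points: R'(u) = -3u^2 - 21u - 30 vanishes at u = -5, -2.
Second-derivative test with R''(u) = -6u - 21: R''(-5) = 9 > 0 ⇒ local minimum; R''(-2) = -9 < 0 ⇒ local maximum.
Thus R has its local minimum at u = -5, with value 27/2.

27/2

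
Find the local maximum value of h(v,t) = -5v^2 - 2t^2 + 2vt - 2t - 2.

-13/9

∂h/∂v = -10v + 2t = 0 and ∂h/∂t = 2v - 4t - 2 = 0, so (v, t) = (-1/9, -5/9).
The Hessian has h_{vv} = -10, h_{tt} = -4, h_{vt} = 2, giving D = 36 > 0 with h_{vv} < 0, so the point is a local maximum.
h(-1/9, -5/9) = -13/9.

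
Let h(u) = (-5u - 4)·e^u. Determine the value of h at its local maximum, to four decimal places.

0.8265

Differentiating with the product rule gives h'(u) = (-5u - 9)·e^u. Since e^u > 0, the only critical point is u = -9/5.
h''(-9/5) has the same sign as -5 < 0, so this is a local maximum.
h(-9/5) = (5)·e^(-9/5) ≈ 0.8265.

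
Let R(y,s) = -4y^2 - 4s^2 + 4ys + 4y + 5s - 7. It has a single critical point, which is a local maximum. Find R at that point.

∂R/∂y = -8y + 4s + 4 = 0 and ∂R/∂s = 4y - 8s + 5 = 0, so (y, s) = (13/12, 7/6).
The Hessian has R_{yy} = -8, R_{ss} = -8, R_{ys} = 4, giving D = 48 > 0 with R_{yy} < 0, so the point is a local maximum.
R(13/12, 7/6) = -23/12.

-23/12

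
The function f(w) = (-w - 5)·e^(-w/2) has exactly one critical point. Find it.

-3

Differentiating with the product rule gives f'(w) = ((1/2)w + 3/2)·e^(-w/2). Since e^(-w/2) > 0, the only critical point is w = -3.
f''(-3) has the same sign as 1/2 > 0, so this is a local minimum.
f(-3) = (-2)·e^(3/2) ≈ -8.9634.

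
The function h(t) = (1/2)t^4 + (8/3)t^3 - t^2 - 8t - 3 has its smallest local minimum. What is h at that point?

-89/3

Critical points: h'(t) = 2t^3 + 8t^2 - 2t - 8 vanishes at t = -4, -1, 1.
h''(t) = 6t^2 + 16t - 2. h''(-4) = 30 > 0 ⇒ local minimum; h''(-1) = -12 < 0 ⇒ local maximum; h''(1) = 20 > 0 ⇒ local minimum.
The smallest local minimum is h(-4) = -89/3.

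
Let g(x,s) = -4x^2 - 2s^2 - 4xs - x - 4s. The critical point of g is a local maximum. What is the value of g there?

25/8

∂g/∂x = -8x - 4s - 1 = 0 and ∂g/∂s = -4x - 4s - 4 = 0, so (x, s) = (3/4, -7/4).
The Hessian has g_{xx} = -8, g_{ss} = -4, g_{xs} = -4, giving D = 16 > 0 with g_{xx} < 0, so the point is a local maximum.
g(3/4, -7/4) = 25/8.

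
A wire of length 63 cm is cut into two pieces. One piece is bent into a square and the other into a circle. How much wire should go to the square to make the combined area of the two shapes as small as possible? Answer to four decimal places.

Let x be the length used for the square. Square side x/4; circle radius (63−x)/(2π).
A(x) = (x/4)² + π·((63−x)/(2π))² = x²/16 + (63−x)²/(4π) for 0 ≤ x ≤ 63. A'(x) = x/8 − (63−x)/(2π) = 0 gives x = 4·63/(π+4) ≈ 35.2862.
A'' = 1/8 + 1/(2π) > 0, so this gives the minimum combined area; x ≈ 35.2862 cm to the square.

35.2862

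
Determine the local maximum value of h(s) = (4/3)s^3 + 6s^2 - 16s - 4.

Critical points: h'(s) = 4s^2 + 12s - 16 vanishes at s = -4, 1.
h''(s) = 8s + 12. h''(-4) = -20 < 0 ⇒ local maximum; h''(1) = 20 > 0 ⇒ local minimum.
Thus h has its local maximum at s = -4, with value 212/3.

212/3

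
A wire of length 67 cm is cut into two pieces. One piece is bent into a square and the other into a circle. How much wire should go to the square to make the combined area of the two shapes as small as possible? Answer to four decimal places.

Let x be the length used for the square. Square side x/4; circle radius (67−x)/(2π).
A(x) = (x/4)² + π·((67−x)/(2π))² = x²/16 + (67−x)²/(4π) for 0 ≤ x ≤ 67. A'(x) = x/8 − (67−x)/(2π) = 0 gives x = 4·67/(π+4) ≈ 37.5266.
A'' = 1/8 + 1/(2π) > 0, so this gives the minimum combined area; x ≈ 37.5266 cm to the square.

37.5266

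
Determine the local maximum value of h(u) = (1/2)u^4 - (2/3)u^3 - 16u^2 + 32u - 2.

h'(u) = 2u^3 - 2u^2 - 32u + 32. Setting h'(u) = 0 gives u ∈ {-4, 1, 4}.
Second-derivative test with h''(u) = 6u^2 - 4u - 32: h''(-4) = 80 > 0 ⇒ local minimum; h''(1) = -30 < 0 ⇒ local maximum; h''(4) = 48 > 0 ⇒ local minimum.
So the local maximum value is h(1) = 83/6.

83/6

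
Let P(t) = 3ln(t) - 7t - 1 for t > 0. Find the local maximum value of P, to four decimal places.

-6.5419

P'(t) = 3/t − 7 = 0 gives t = 3/7.
P''(t) = -3/t², which is negative for t > 0, so this is a local maximum.
P(3/7) = 3·ln(3/7) - 3 - 1 ≈ -6.5419.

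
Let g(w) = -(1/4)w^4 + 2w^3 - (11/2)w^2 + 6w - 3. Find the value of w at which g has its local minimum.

g'(w) = -w^3 + 6w^2 - 11w + 6 = 0 at w = 1, 2, 3.
Second-derivative test with g''(w) = -3w^2 + 12w - 11: g''(1) = -2 < 0 ⇒ local maximum; g''(2) = 1 > 0 ⇒ local minimum; g''(3) = -2 < 0 ⇒ local maximum.
The local minimum is g(2) = -1.

2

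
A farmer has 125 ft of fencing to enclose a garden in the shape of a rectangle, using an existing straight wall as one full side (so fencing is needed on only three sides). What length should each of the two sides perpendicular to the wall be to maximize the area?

125/4

Let the sides perpendicular to the wall have length x and the parallel side y, so 2x + y = 125 and the area is A = xy = x(125 − 2x).
A'(x) = 125 − 4x = 0 gives x = 125/4, and A''(x) = −4 < 0 confirms a maximum.
Then y = 125 − 2·125/4 = 125/2 and A = 15625/8.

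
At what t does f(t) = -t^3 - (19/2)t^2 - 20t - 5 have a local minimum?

f'(t) = -3t^2 - 19t - 20 = 0 at t = -5, -4/3.
Second-derivative test with f''(t) = -6t - 19: f''(-5) = 11 > 0 ⇒ local minimum; f''(-4/3) = -11 < 0 ⇒ local maximum.
The local minimum is f(-5) = -35/2.

-5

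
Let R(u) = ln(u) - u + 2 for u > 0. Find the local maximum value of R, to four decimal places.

1.0000

R'(u) = 1/u − 1 = 0 gives u = 1.
R''(u) = -1/u², which is negative for u > 0, so this is a local maximum.
R(1) = 1·ln(1) - 1 + 2 ≈ 1.0000.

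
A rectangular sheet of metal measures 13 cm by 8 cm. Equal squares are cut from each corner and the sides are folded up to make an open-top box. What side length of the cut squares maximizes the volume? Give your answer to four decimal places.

1.6070

With cut size x, the volume is V(x) = x(13 − 2x)(8 − 2x) for 0 < x < 4.
V'(x) = 12x^2 − 84x + 104. Setting V'(x) = 0 gives x ≈ 1.6070 (the root in (0, 4)).
V''(x) = 24x − 84 is negative there, so this is the maximum; V ≈ 75.2651.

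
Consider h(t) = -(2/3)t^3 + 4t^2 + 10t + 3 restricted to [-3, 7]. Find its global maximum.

The derivative is -2t^2 + 8t + 10, which vanishes at t = -1 and t = 5.
Evaluating at the critical points and endpoints: h(-3) = 27; h(-1) = -7/3; h(5) = 209/3; h(7) = 121/3.
The maximum over the interval is 209/3, attained at t = 5.

209/3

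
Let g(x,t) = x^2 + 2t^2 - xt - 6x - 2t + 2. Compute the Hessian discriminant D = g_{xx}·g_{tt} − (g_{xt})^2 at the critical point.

∂g/∂x = 2x - t - 6 = 0 and ∂g/∂t = -x + 4t - 2 = 0, so (x, t) = (26/7, 10/7).
The Hessian has g_{xx} = 2, g_{tt} = 4, g_{xt} = -1, giving D = 7 > 0 with g_{xx} > 0, so the point is a local minimum.
D = (2)·(4) − (-1)^2 = 7.

7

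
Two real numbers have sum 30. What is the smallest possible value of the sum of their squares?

450

With a + b = 30, a^2 + b^2 = a^2 + (30 − a)^2.
The derivative 2a − 2(30 − a) = 4a − 60 vanishes at a = 15; second derivative 4 > 0, a minimum.
The minimum is 2·(15)^2 = 450.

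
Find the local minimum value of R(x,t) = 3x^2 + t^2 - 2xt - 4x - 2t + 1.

-9/2

∂R/∂x = 6x - 2t - 4 = 0 and ∂R/∂t = -2x + 2t - 2 = 0, so (x, t) = (3/2, 5/2).
The Hessian has R_{xx} = 6, R_{tt} = 2, R_{xt} = -2, giving D = 8 > 0 with R_{xx} > 0, so the point is a local minimum.
R(3/2, 5/2) = -9/2.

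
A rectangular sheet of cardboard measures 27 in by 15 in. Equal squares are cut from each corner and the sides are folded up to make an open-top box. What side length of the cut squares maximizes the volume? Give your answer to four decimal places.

With cut size x, the volume is V(x) = x(27 − 2x)(15 − 2x) for 0 < x < 7.5.
V'(x) = 12x^2 − 168x + 405. Setting V'(x) = 0 gives x ≈ 3.0949 (the root in (0, 7.5)).
V''(x) = 24x − 168 is negative there, so this is the maximum; V ≈ 567.4252.

3.0949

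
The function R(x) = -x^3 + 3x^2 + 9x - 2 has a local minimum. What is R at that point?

R'(x) = -3x^2 + 6x + 9. Setting R'(x) = 0 gives x ∈ {-1, 3}.
Since R''(x) = -6x + 6, we get R''(-1) = 12 > 0 ⇒ local minimum; R''(3) = -12 < 0 ⇒ local maximum.
So the local minimum value is R(-1) = -7.

-7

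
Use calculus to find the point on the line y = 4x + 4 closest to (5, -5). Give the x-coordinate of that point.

-31/17

Minimize D(x)^2 = (x - 5)^2 + (4x + 9)^2.
d/dx[D^2] = 2(x - 5) + 2·4·(4x + 9) = 0 ⇒ x = -31/17.
Then y = -56/17 and the distance is √(841/17) ≈ 7.0335.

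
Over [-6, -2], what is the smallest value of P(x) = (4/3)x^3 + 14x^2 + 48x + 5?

P'(x) = 4x^2 + 28x + 48, which vanishes at x = -4 and x = -3.
Compare values at every candidate in [-6, -2]: P(-6) = -67; P(-4) = -145/3; P(-3) = -49; P(-2) = -137/3.
Hence the absolute minimum is -67 at x = -6.

-67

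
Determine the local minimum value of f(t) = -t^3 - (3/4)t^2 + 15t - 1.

Critical points: f'(t) = -3t^2 - (3/2)t + 15 vanishes at t = -5/2, 2.
Since f''(t) = -6t - 3/2, we get f''(-5/2) = 27/2 > 0 ⇒ local minimum; f''(2) = -27/2 < 0 ⇒ local maximum.
Thus f has its local minimum at t = -5/2, with value -441/16.

-441/16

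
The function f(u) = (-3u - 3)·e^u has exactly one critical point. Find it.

-2

Differentiating with the product rule gives f'(u) = (-3u - 6)·e^u. Since e^u > 0, the only critical point is u = -2.
f''(-2) has the same sign as -3 < 0, so this is a local maximum.
f(-2) = (3)·e^(-2) ≈ 0.4060.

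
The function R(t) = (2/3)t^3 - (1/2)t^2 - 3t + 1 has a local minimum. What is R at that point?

-19/8

R'(t) = 2t^2 - t - 3 = 0 at t = -1, 3/2.
Since R''(t) = 4t - 1, we get R''(-1) = -5 < 0 ⇒ local maximum; R''(3/2) = 5 > 0 ⇒ local minimum.
Thus R has its local minimum at t = 3/2, with value -19/8.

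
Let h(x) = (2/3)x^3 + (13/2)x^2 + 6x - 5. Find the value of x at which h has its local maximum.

-6

Critical points: h'(x) = 2x^2 + 13x + 6 vanishes at x = -6, -1/2.
Second-derivative test with h''(x) = 4x + 13: h''(-6) = -11 < 0 ⇒ local maximum; h''(-1/2) = 11 > 0 ⇒ local minimum.
Thus h has its local maximum at x = -6, with value 49.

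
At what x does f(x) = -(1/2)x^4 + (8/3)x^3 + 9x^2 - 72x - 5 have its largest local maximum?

-3

Critical points: f'(x) = -2x^3 + 8x^2 + 18x - 72 vanishes at x = -3, 3, 4.
Second-derivative test with f''(x) = -6x^2 + 16x + 18: f''(-3) = -84 < 0 ⇒ local maximum; f''(3) = 12 > 0 ⇒ local minimum; f''(4) = -14 < 0 ⇒ local maximum.
So the largest local maximum value is f(-3) = 359/2.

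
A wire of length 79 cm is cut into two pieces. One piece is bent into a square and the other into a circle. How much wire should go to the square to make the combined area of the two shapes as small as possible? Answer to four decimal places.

Let x be the length used for the square. Square side x/4; circle radius (79−x)/(2π).
A(x) = (x/4)² + π·((79−x)/(2π))² = x²/16 + (79−x)²/(4π) for 0 ≤ x ≤ 79. A'(x) = x/8 − (79−x)/(2π) = 0 gives x = 4·79/(π+4) ≈ 44.2478.
A'' = 1/8 + 1/(2π) > 0, so this gives the minimum combined area; x ≈ 44.2478 cm to the square.

44.2478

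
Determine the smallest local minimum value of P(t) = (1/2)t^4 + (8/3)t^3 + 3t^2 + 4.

-1/2

P'(t) = 2t^3 + 8t^2 + 6t = 0 at t = -3, -1, 0.
P''(t) = 6t^2 + 16t + 6. P''(-3) = 12 > 0 ⇒ local minimum; P''(-1) = -4 < 0 ⇒ local maximum; P''(0) = 6 > 0 ⇒ local minimum.
So the smallest local minimum value is P(-3) = -1/2.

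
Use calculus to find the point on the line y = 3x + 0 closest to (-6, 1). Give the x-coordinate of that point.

-3/10

Minimize D(x)^2 = (x + 6)^2 + (3x - 1)^2.
d/dx[D^2] = 2(x + 6) + 2·3·(3x - 1) = 0 ⇒ x = -3/10.
Then y = -9/10 and the distance is √(361/10) ≈ 6.0083.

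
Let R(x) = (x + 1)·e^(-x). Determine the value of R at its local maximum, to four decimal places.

By the product rule, R'(x) = (-x)·e^(-x). Since e^(-x) > 0, the only critical point is x = 0.
R''(0) has the same sign as -1 < 0, so this is a local maximum.
R(0) = (1)·e^(0) ≈ 1.0000.

1.0000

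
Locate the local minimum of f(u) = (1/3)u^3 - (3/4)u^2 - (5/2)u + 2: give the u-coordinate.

f'(u) = u^2 - (3/2)u - 5/2. Setting f'(u) = 0 gives u ∈ {-1, 5/2}.
Since f''(u) = 2u - 3/2, we get f''(-1) = -7/2 < 0 ⇒ local maximum; f''(5/2) = 7/2 > 0 ⇒ local minimum.
So the local minimum value is f(5/2) = -179/48.

5/2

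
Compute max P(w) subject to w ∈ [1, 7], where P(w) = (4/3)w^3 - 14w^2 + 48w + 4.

334/3

P'(w) = 4w^2 - 28w + 48, which vanishes at w = 3 and w = 4.
Evaluating at the critical points and endpoints: P(1) = 118/3,  P(3) = 58,  P(4) = 172/3,  P(7) = 334/3.
So the maximum is P(7) = 334/3.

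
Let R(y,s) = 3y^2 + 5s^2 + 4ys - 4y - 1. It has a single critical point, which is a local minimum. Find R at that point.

∂R/∂y = 6y + 4s - 4 = 0 and ∂R/∂s = 4y + 10s = 0, so (y, s) = (10/11, -4/11).
The Hessian has R_{yy} = 6, R_{ss} = 10, R_{ys} = 4, giving D = 44 > 0 with R_{yy} > 0, so the point is a local minimum.
R(10/11, -4/11) = -31/11.

-31/11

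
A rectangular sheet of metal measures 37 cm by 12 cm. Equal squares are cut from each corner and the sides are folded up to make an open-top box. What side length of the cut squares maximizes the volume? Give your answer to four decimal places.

With cut size x, the volume is V(x) = x(37 − 2x)(12 − 2x) for 0 < x < 6.
V'(x) = 12x^2 − 196x + 444. Setting V'(x) = 0 gives x ≈ 2.7174 (the root in (0, 6)).
V''(x) = 24x − 196 is negative there, so this is the maximum; V ≈ 563.1318.

2.7174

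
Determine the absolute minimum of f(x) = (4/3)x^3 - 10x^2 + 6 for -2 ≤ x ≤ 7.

-232/3

f'(x) = 4x^2 - 20x, which vanishes at x = 0 and x = 5.
Compare values at every candidate in [-2, 7]: f(-2) = -134/3, f(0) = 6, f(5) = -232/3, f(7) = -80/3.
Hence the absolute minimum is -232/3 at x = 5.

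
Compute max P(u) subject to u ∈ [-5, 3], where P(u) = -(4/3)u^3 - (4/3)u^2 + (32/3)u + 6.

The derivative is -4u^2 - (8/3)u + 32/3, which vanishes at u = -2 and u = 4/3.
Evaluating at the critical points and endpoints: P(-5) = 86,  P(-2) = -10,  P(4/3) = 1190/81,  P(3) = -10.
Hence the absolute maximum is 86 at u = -5.

86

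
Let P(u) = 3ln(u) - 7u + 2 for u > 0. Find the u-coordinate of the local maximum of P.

3/7

P'(u) = 3/u − 7 = 0 gives u = 3/7.
P''(u) = -3/u², which is negative for u > 0, so this is a local maximum.
P(3/7) = 3·ln(3/7) - 3 + 2 ≈ -3.5419.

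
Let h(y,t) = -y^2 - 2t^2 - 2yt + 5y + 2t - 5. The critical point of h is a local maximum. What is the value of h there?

∂h/∂y = -2y - 2t + 5 = 0 and ∂h/∂t = -2y - 4t + 2 = 0, so (y, t) = (4, -3/2).
The Hessian has h_{yy} = -2, h_{tt} = -4, h_{yt} = -2, giving D = 4 > 0 with h_{yy} < 0, so the point is a local maximum.
h(4, -3/2) = 7/2.

7/2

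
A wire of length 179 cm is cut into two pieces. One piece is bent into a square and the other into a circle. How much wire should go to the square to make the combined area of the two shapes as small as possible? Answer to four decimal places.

Let x be the length used for the square. Square side x/4; circle radius (179−x)/(2π).
A(x) = (x/4)² + π·((179−x)/(2π))² = x²/16 + (179−x)²/(4π) for 0 ≤ x ≤ 179. A'(x) = x/8 − (179−x)/(2π) = 0 gives x = 4·179/(π+4) ≈ 100.2577.
A'' = 1/8 + 1/(2π) > 0, so this gives the minimum combined area; x ≈ 100.2577 cm to the square.

100.2577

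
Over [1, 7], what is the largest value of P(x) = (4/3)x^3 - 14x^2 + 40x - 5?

139/3

P'(x) = 4x^2 - 28x + 40, which vanishes at x = 2 and x = 5.
Compare values at every candidate in [1, 7]: P(1) = 67/3, P(2) = 89/3, P(5) = 35/3, P(7) = 139/3.
Hence the absolute maximum is 139/3 at x = 7.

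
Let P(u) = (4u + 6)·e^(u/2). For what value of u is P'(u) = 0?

-7/2

P'(u) = 4·e^(u/2) + (4u + 6)·(1/2)·e^(u/2) = (2u + 7)·e^(u/2). Since e^(u/2) > 0, the only critical point is u = -7/2.
P''(-7/2) has the same sign as 2 > 0, so this is a local minimum.
P(-7/2) = (-8)·e^(-7/4) ≈ -1.3902.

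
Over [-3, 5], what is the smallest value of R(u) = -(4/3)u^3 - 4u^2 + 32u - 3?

-329/3

Differentiating, R'(u) = -4u^2 - 8u + 32; whose only zero in [-3, 5] is u = 2.
Candidates: R(-3) = -99; R(2) = 103/3; R(5) = -329/3.
The minimum over the interval is -329/3, attained at u = 5.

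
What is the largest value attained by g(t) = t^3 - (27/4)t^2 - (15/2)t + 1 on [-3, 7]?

47/16

g'(t) = 3t^2 - (27/2)t - 15/2, which vanishes at t = -1/2 and t = 5.
Compare values at every candidate in [-3, 7]: g(-3) = -257/4, g(-1/2) = 47/16, g(5) = -321/4, g(7) = -157/4.
So the maximum is g(-1/2) = 47/16.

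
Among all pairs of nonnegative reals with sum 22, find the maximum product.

With x + y = 22, the product is P(x) = x(22 − x).
P'(x) = 22 − 2x = 0 gives x = 11; P'' = −2 < 0, so this is the maximum.
P = 11·11 = 121.

121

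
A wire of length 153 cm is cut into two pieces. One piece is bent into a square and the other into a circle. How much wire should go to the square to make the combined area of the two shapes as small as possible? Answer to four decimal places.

Let x be the length used for the square. Square side x/4; circle radius (153−x)/(2π).
A(x) = (x/4)² + π·((153−x)/(2π))² = x²/16 + (153−x)²/(4π) for 0 ≤ x ≤ 153. A'(x) = x/8 − (153−x)/(2π) = 0 gives x = 4·153/(π+4) ≈ 85.6952.
A'' = 1/8 + 1/(2π) > 0, so this gives the minimum combined area; x ≈ 85.6952 cm to the square.

85.6952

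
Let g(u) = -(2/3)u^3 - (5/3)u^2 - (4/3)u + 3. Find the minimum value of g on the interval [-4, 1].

-2/3

Differentiating, g'(u) = -2u^2 - (10/3)u - 4/3; which vanishes at u = -1 and u = -2/3.
Compare values at every candidate in [-4, 1]: g(-4) = 73/3, g(-1) = 10/3, g(-2/3) = 271/81, g(1) = -2/3.
So the minimum is g(1) = -2/3.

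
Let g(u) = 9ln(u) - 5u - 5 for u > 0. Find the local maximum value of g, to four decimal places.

g'(u) = 9/u − 5 = 0 gives u = 9/5.
g''(u) = -9/u², which is negative for u > 0, so this is a local maximum.
g(9/5) = 9·ln(9/5) - 9 - 5 ≈ -8.7099.

-8.7099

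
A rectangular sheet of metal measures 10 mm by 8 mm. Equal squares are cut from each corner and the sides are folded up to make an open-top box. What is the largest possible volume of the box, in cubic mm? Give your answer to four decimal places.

52.5138

With cut size x, the volume is V(x) = x(10 − 2x)(8 − 2x) for 0 < x < 4.
V'(x) = 12x^2 − 72x + 80. Setting V'(x) = 0 gives x ≈ 1.4725 (the root in (0, 4)).
V''(x) = 24x − 72 is negative there, so this is the maximum; V ≈ 52.5138.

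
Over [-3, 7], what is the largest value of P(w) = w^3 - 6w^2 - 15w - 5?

3

Differentiating, P'(w) = 3w^2 - 12w - 15; which vanishes at w = -1 and w = 5.
Evaluating at the critical points and endpoints: P(-3) = -41, P(-1) = 3, P(5) = -105, P(7) = -61.
Hence the absolute maximum is 3 at w = -1.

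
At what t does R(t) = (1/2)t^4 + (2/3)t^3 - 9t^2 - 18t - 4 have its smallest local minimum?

Critical points: R'(t) = 2t^3 + 2t^2 - 18t - 18 vanishes at t = -3, -1, 3.
R''(t) = 6t^2 + 4t - 18. R''(-3) = 24 > 0 ⇒ local minimum; R''(-1) = -16 < 0 ⇒ local maximum; R''(3) = 48 > 0 ⇒ local minimum.
So the smallest local minimum value is R(3) = -161/2.

3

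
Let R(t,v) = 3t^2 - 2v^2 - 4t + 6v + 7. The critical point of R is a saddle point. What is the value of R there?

∂R/∂t = 6t - 4 = 0 and ∂R/∂v = -4v + 6 = 0, so (t, v) = (2/3, 3/2).
The Hessian has R_{tt} = 6, R_{vv} = -4, R_{tv} = 0, giving D = -24 < 0, so the point is a saddle point.
R(2/3, 3/2) = 61/6.

61/6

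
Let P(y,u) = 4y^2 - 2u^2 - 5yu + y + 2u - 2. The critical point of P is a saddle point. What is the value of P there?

∂P/∂y = 8y - 5u + 1 = 0 and ∂P/∂u = -5y - 4u + 2 = 0, so (y, u) = (2/19, 7/19).
The Hessian has P_{yy} = 8, P_{uu} = -4, P_{yu} = -5, giving D = -57 < 0, so the point is a saddle point.
P(2/19, 7/19) = -30/19.

-30/19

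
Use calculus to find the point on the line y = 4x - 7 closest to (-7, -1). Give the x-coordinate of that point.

1

Minimize D(x)^2 = (x + 7)^2 + (4x - 6)^2.
d/dx[D^2] = 2(x + 7) + 2·4·(4x - 6) = 0 ⇒ x = 1.
Then y = -3 and the distance is √(68) ≈ 8.2462.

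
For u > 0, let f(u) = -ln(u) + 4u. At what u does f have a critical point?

1/4

f'(u) = -1/u + 4 = 0 gives u = 1/4.
f''(u) = 1/u², which is positive for u > 0, so this is a local minimum.
f(1/4) = -1·ln(1/4) + 1 ≈ 2.3863.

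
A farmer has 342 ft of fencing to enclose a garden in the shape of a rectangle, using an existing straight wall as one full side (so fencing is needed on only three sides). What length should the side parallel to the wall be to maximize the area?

Let the sides perpendicular to the wall have length x and the parallel side y, so 2x + y = 342 and the area is A = xy = x(342 − 2x).
A'(x) = 342 − 4x = 0 gives x = 171/2, and A''(x) = −4 < 0 confirms a maximum.
Then y = 342 − 2·171/2 = 171 and A = 29241/2.

171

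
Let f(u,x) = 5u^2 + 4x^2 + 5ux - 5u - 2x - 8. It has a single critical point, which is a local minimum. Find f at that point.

∂f/∂u = 10u + 5x - 5 = 0 and ∂f/∂x = 5u + 8x - 2 = 0, so (u, x) = (6/11, -1/11).
The Hessian has f_{uu} = 10, f_{xx} = 8, f_{ux} = 5, giving D = 55 > 0 with f_{uu} > 0, so the point is a local minimum.
f(6/11, -1/11) = -102/11.

-102/11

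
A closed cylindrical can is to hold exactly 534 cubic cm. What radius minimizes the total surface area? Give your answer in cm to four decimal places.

With radius r and height h, πr²h = 534 so h = 534/(πr²), and S(r) = 2πr² + 2πrh = 2πr² + 2·534/r.
S'(r) = 4πr − 2·534/r² = 0 ⇒ r³ = 534/(2π), so r ≈ 4.3966 and h = 2r ≈ 8.7933.
S''(r) = 4π + 4·534/r³ > 0, so this is the minimum; S ≈ 364.3695.

4.3966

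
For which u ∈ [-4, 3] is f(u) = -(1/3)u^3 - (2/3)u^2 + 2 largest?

-4

Differentiating, f'(u) = -u^2 - (4/3)u; which vanishes at u = -4/3 and u = 0.
Evaluating at the critical points and endpoints: f(-4) = 38/3; f(-4/3) = 130/81; f(0) = 2; f(3) = -13.
The maximum over the interval is 38/3, attained at u = -4.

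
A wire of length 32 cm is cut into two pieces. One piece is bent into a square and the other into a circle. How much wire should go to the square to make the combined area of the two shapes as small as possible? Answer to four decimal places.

17.9232

Let x be the length used for the square. Square side x/4; circle radius (32−x)/(2π).
A(x) = (x/4)² + π·((32−x)/(2π))² = x²/16 + (32−x)²/(4π) for 0 ≤ x ≤ 32. A'(x) = x/8 − (32−x)/(2π) = 0 gives x = 4·32/(π+4) ≈ 17.9232.
A'' = 1/8 + 1/(2π) > 0, so this gives the minimum combined area; x ≈ 17.9232 cm to the square.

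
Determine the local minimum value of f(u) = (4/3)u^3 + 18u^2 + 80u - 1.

Critical points: f'(u) = 4u^2 + 36u + 80 vanishes at u = -5, -4.
f''(u) = 8u + 36. f''(-5) = -4 < 0 ⇒ local maximum; f''(-4) = 4 > 0 ⇒ local minimum.
Thus f has its local minimum at u = -4, with value -355/3.

-355/3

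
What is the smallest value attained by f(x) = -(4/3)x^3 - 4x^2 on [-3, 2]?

The derivative is -4x^2 - 8x, which vanishes at x = -2 and x = 0.
Evaluating at the critical points and endpoints: f(-3) = 0,  f(-2) = -16/3,  f(0) = 0,  f(2) = -80/3.
The minimum over the interval is -80/3, attained at x = 2.

-80/3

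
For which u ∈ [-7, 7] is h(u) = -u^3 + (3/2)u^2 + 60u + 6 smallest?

Differentiating, h'(u) = -3u^2 + 3u + 60; which vanishes at u = -4 and u = 5.
Evaluating at the critical points and endpoints: h(-7) = 5/2, h(-4) = -146, h(5) = 437/2, h(7) = 313/2.
So the minimum is h(-4) = -146.

-4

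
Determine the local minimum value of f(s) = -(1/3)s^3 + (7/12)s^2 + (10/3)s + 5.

f'(s) = -s^2 + (7/6)s + 10/3. Setting f'(s) = 0 gives s ∈ {-4/3, 5/2}.
f''(s) = -2s + 7/6. f''(-4/3) = 23/6 > 0 ⇒ local minimum; f''(5/2) = -23/6 < 0 ⇒ local maximum.
Thus f has its local minimum at s = -4/3, with value 193/81.

193/81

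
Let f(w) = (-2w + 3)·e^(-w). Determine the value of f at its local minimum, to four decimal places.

-0.1642

Differentiating with the product rule gives f'(w) = (2w - 5)·e^(-w). Since e^(-w) > 0, the only critical point is w = 5/2.
f''(5/2) has the same sign as 2 > 0, so this is a local minimum.
f(5/2) = (-2)·e^(-5/2) ≈ -0.1642.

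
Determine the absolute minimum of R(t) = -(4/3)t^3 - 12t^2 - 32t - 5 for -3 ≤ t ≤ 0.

The derivative is -4t^2 - 24t - 32, whose only zero in [-3, 0] is t = -2.
Evaluating at the critical points and endpoints: R(-3) = 19; R(-2) = 65/3; R(0) = -5.
The minimum over the interval is -5, attained at t = 0.

-5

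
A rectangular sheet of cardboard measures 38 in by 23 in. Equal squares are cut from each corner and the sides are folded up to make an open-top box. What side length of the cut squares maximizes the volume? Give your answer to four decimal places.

4.6415

With cut size x, the volume is V(x) = x(38 − 2x)(23 − 2x) for 0 < x < 11.5.
V'(x) = 12x^2 − 244x + 874. Setting V'(x) = 0 gives x ≈ 4.6415 (the root in (0, 11.5)).
V''(x) = 24x − 244 is negative there, so this is the maximum; V ≈ 1828.3383.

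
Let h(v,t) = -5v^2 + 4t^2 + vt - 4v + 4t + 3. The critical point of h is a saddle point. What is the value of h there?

3

∂h/∂v = -10v + t - 4 = 0 and ∂h/∂t = v + 8t + 4 = 0, so (v, t) = (-4/9, -4/9).
The Hessian has h_{vv} = -10, h_{tt} = 8, h_{vt} = 1, giving D = -81 < 0, so the point is a saddle point.
h(-4/9, -4/9) = 3.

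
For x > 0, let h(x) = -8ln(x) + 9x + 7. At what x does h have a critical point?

8/9

h'(x) = -8/x + 9 = 0 gives x = 8/9.
h''(x) = 8/x², which is positive for x > 0, so this is a local minimum.
h(8/9) = -8·ln(8/9) + 8 + 7 ≈ 15.9423.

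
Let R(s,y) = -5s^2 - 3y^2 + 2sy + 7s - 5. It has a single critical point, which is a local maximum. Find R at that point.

∂R/∂s = -10s + 2y + 7 = 0 and ∂R/∂y = 2s - 6y = 0, so (s, y) = (3/4, 1/4).
The Hessian has R_{ss} = -10, R_{yy} = -6, R_{sy} = 2, giving D = 56 > 0 with R_{ss} < 0, so the point is a local maximum.
R(3/4, 1/4) = -19/8.

-19/8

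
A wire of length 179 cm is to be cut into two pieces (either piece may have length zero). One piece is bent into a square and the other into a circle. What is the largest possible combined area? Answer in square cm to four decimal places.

Let x be the length used for the square. Square side x/4; circle radius (179−x)/(2π).
A(x) = (x/4)² + π·((179−x)/(2π))² = x²/16 + (179−x)²/(4π) for 0 ≤ x ≤ 179. A'(x) = x/8 − (179−x)/(2π) = 0 gives x = 4·179/(π+4) ≈ 100.2577.
A'' > 0, so the interior critical point is a minimum; the maximum is at an endpoint. A(0) = 2549.7418 and A(179) = 2002.5625, so the largest area is 2549.7418.

2549.7418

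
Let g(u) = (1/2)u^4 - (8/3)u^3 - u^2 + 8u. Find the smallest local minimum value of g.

-80/3

g'(u) = 2u^3 - 8u^2 - 2u + 8. Setting g'(u) = 0 gives u ∈ {-1, 1, 4}.
Since g''(u) = 6u^2 - 16u - 2, we get g''(-1) = 20 > 0 ⇒ local minimum; g''(1) = -12 < 0 ⇒ local maximum; g''(4) = 30 > 0 ⇒ local minimum.
So the smallest local minimum value is g(4) = -80/3.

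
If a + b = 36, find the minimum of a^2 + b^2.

With a + b = 36, a^2 + b^2 = a^2 + (36 − a)^2.
The derivative 2a − 2(36 − a) = 4a − 72 vanishes at a = 18; second derivative 4 > 0, a minimum.
The minimum is 2·(18)^2 = 648.

648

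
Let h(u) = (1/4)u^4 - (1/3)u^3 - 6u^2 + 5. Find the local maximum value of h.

Critical points: h'(u) = u^3 - u^2 - 12u vanishes at u = -3, 0, 4.
Second-derivative test with h''(u) = 3u^2 - 2u - 12: h''(-3) = 21 > 0 ⇒ local minimum; h''(0) = -12 < 0 ⇒ local maximum; h''(4) = 28 > 0 ⇒ local minimum.
Thus h has its local maximum at u = 0, with value 5.

5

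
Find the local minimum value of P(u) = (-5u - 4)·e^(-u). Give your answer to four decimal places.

-4.0937

By the product rule, P'(u) = (5u - 1)·e^(-u). Since e^(-u) > 0, the only critical point is u = 1/5.
P''(1/5) has the same sign as 5 > 0, so this is a local minimum.
P(1/5) = (-5)·e^(-1/5) ≈ -4.0937.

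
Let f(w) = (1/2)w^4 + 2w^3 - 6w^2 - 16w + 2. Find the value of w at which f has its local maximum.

-1

f'(w) = 2w^3 + 6w^2 - 12w - 16. Setting f'(w) = 0 gives w ∈ {-4, -1, 2}.
f''(w) = 6w^2 + 12w - 12. f''(-4) = 36 > 0 ⇒ local minimum; f''(-1) = -18 < 0 ⇒ local maximum; f''(2) = 36 > 0 ⇒ local minimum.
So the local maximum value is f(-1) = 21/2.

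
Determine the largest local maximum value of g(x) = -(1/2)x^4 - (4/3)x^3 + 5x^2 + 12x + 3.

85/3

g'(x) = -2x^3 - 4x^2 + 10x + 12 = 0 at x = -3, -1, 2.
Since g''(x) = -6x^2 - 8x + 10, we get g''(-3) = -20 < 0 ⇒ local maximum; g''(-1) = 12 > 0 ⇒ local minimum; g''(2) = -30 < 0 ⇒ local maximum.
The largest local maximum is g(2) = 85/3.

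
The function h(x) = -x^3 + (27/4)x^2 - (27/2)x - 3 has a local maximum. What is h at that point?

h'(x) = -3x^2 + (27/2)x - 27/2 = 0 at x = 3/2, 3.
Since h''(x) = -6x + 27/2, we get h''(3/2) = 9/2 > 0 ⇒ local minimum; h''(3) = -9/2 < 0 ⇒ local maximum.
So the local maximum value is h(3) = -39/4.

-39/4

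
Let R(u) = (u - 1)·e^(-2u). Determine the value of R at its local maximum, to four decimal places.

0.0249

By the product rule, R'(u) = (-2u + 3)·e^(-2u). Since e^(-2u) > 0, the only critical point is u = 3/2.
R''(3/2) has the same sign as -2 < 0, so this is a local maximum.
R(3/2) = (1/2)·e^(-3) ≈ 0.0249.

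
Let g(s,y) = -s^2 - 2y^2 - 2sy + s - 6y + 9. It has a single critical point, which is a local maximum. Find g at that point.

∂g/∂s = -2s - 2y + 1 = 0 and ∂g/∂y = -2s - 4y - 6 = 0, so (s, y) = (4, -7/2).
The Hessian has g_{ss} = -2, g_{yy} = -4, g_{sy} = -2, giving D = 4 > 0 with g_{ss} < 0, so the point is a local maximum.
g(4, -7/2) = 43/2.

43/2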